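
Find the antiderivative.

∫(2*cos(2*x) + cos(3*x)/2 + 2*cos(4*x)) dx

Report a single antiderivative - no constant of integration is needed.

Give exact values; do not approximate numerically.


Answer: sin(2*x) + sin(3*x)/6 + sin(4*x)/2.


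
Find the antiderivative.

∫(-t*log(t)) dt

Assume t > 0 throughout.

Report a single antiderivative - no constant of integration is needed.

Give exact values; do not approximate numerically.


Answer: -t**2*log(t)/2 + t**2/4.


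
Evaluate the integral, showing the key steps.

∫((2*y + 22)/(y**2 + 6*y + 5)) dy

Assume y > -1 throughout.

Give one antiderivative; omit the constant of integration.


Step 1. Decompose ∫((2*y + 22)/(y**2 + 6*y + 5)) dy by partial fractions, (2*y + 22)/(y**2 + 6*y + 5) = -3/(y + 5) + 5/(y + 1): now ∫(5/(y + 1)) dy + ∫(-3/(y + 5)) dy.
Step 2. Evaluate the standard form [assuming y > -5]: now -3*log(y + 5) + ∫(5/(y + 1)) dy.
Step 3. Evaluate the standard form [assuming y > -1]: now 5*log(y + 1) - 3*log(y + 5).
Answer: 5*log(y + 1) - 3*log(y + 5).


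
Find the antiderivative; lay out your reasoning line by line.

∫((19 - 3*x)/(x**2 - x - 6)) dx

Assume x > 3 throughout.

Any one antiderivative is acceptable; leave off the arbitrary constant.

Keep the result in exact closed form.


Step 1. Decompose ∫((19 - 3*x)/(x**2 - x - 6)) dx by partial fractions, (19 - 3*x)/(x**2 - x - 6) = -5/(x + 2) + 2/(x - 3): now ∫(2/(x - 3)) dx + ∫(-5/(x + 2)) dx.
Step 2. Evaluate the standard form [assuming x > -2]: now -5*log(x + 2) + ∫(2/(x - 3)) dx.
Step 3. Evaluate the standard form [assuming x > 3]: now 2*log(x - 3) - 5*log(x + 2).
Answer: 2*log(x - 3) - 5*log(x + 2).


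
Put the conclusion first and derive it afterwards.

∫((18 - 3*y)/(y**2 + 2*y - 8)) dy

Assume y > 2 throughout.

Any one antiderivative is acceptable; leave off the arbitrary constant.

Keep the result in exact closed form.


The answer is 2*log(y - 2) - 5*log(y + 4).
Step 1. Decompose ∫((18 - 3*y)/(y**2 + 2*y - 8)) dy by partial fractions, (18 - 3*y)/(y**2 + 2*y - 8) = -5/(y + 4) + 2/(y - 2): now ∫(2/(y - 2)) dy + ∫(-5/(y + 4)) dy.
Step 2. Evaluate the standard form [assuming y > -4]: now -5*log(y + 4) + ∫(2/(y - 2)) dy.
Step 3. Evaluate the standard form [assuming y > 2]: now 2*log(y - 2) - 5*log(y + 4).
Answer: 2*log(y - 2) - 5*log(y + 4).


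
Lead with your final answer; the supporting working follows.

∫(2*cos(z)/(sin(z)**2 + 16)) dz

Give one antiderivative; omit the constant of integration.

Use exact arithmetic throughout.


The answer is atan(sin(z)/4)/2.
Step 1. Substitute u = sin(z), turning ∫(2*cos(z)/(sin(z)**2 + 16)) dz into ∫(2/(u**2 + 16)) du: now ∫(2/(u**2 + 16)) du.
Step 2. Evaluate the standard form: now atan(u/4)/2.
Step 3. Substitute back u = sin(z): now atan(sin(z)/4)/2.
Answer: atan(sin(z)/4)/2.


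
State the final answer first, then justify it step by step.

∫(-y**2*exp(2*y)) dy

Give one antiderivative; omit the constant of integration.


The answer is -y**2*exp(2*y)/2 + y*exp(2*y)/2 - exp(2*y)/4.
Step 1. Integrate ∫(-y**2*exp(2*y)) dy by parts with u = y**2, dv = (-exp(2*y)) dy, so v = -exp(2*y)/2: now -y**2*exp(2*y)/2 + ∫(y*exp(2*y)) dy.
Step 2. Integrate ∫(y*exp(2*y)) dy by parts with u = y, dv = (exp(2*y)) dy, so v = exp(2*y)/2: now -y**2*exp(2*y)/2 + y*exp(2*y)/2 + ∫(-exp(2*y)/2) dy.
Step 3. Evaluate the standard form: now -y**2*exp(2*y)/2 + y*exp(2*y)/2 - exp(2*y)/4.
Answer: -y**2*exp(2*y)/2 + y*exp(2*y)/2 - exp(2*y)/4.


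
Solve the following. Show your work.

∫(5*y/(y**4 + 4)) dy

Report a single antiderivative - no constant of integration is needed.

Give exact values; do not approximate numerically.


Step 1. Substitute u = y**2, turning ∫(5*y/(y**4 + 4)) dy into ∫(5/(2*(u**2 + 4))) du: now ∫(5/(2*(u**2 + 4))) du.
Step 2. Evaluate the standard form: now 5*atan(u/2)/4.
Step 3. Substitute back u = y**2: now 5*atan(y**2/2)/4.
Answer: 5*atan(y**2/2)/4.


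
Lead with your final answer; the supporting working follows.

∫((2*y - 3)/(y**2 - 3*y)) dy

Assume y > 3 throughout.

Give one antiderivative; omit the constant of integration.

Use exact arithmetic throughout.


The answer is log(y) + log(y - 3).
Step 1. Decompose ∫((2*y - 3)/(y**2 - 3*y)) dy by partial fractions, (2*y - 3)/(y**2 - 3*y) = 1/(y - 3) + 1/y: now ∫(1/y) dy + ∫(1/(y - 3)) dy.
Step 2. Evaluate the standard form [assuming y > 3]: now log(y - 3) + ∫(1/y) dy.
Step 3. Evaluate the standard form [assuming y > 0]: now log(y) + log(y - 3).
Answer: log(y) + log(y - 3).


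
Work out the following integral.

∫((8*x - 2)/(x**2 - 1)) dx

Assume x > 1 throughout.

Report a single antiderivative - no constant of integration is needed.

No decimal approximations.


Answer: 3*log(x - 1) + 5*log(x + 1).


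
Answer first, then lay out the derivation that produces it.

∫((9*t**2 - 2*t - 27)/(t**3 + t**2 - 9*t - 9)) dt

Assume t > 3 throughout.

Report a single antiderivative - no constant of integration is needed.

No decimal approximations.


The answer is 2*log(t - 3) + 2*log(t + 1) + 5*log(t + 3).
Step 1. Decompose ∫((9*t**2 - 2*t - 27)/(t**3 + t**2 - 9*t - 9)) dt by partial fractions, (9*t**2 - 2*t - 27)/(t**3 + t**2 - 9*t - 9) = 5/(t + 3) + 2/(t + 1) + 2/(t - 3): now ∫(2/(t - 3)) dt + ∫(2/(t + 1)) dt + ∫(5/(t + 3)) dt.
Step 2. Evaluate the standard form [assuming t > -3]: now 5*log(t + 3) + ∫(2/(t - 3)) dt + ∫(2/(t + 1)) dt.
Step 3. Evaluate the standard form [assuming t > 3]: now 2*log(t - 3) + 5*log(t + 3) + ∫(2/(t + 1)) dt.
Step 4. Evaluate the standard form [assuming t > -1]: now 2*log(t - 3) + 2*log(t + 1) + 5*log(t + 3).
Answer: 2*log(t - 3) + 2*log(t + 1) + 5*log(t + 3).


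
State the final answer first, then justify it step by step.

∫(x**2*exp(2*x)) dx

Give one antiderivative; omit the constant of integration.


The answer is x**2*exp(2*x)/2 - x*exp(2*x)/2 + exp(2*x)/4.
Step 1. Integrate ∫(x**2*exp(2*x)) dx by parts with u = x**2, dv = (exp(2*x)) dx, so v = exp(2*x)/2: now x**2*exp(2*x)/2 + ∫(-x*exp(2*x)) dx.
Step 2. Integrate ∫(-x*exp(2*x)) dx by parts with u = x, dv = (-exp(2*x)) dx, so v = -exp(2*x)/2: now x**2*exp(2*x)/2 - x*exp(2*x)/2 + ∫(exp(2*x)/2) dx.
Step 3. Evaluate the standard form: now x**2*exp(2*x)/2 - x*exp(2*x)/2 + exp(2*x)/4.
Answer: x**2*exp(2*x)/2 - x*exp(2*x)/2 + exp(2*x)/4.


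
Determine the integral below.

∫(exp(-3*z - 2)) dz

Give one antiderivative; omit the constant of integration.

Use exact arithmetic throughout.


Answer: -exp(-3*z - 2)/3.


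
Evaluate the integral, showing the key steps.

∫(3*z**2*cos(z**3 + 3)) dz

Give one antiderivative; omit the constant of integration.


Step 1. Substitute u = z**3 + 3, turning ∫(3*z**2*cos(z**3 + 3)) dz into ∫(cos(u)) du: now ∫(cos(u)) du.
Step 2. Evaluate the standard form: now sin(u).
Step 3. Substitute back u = z**3 + 3: now sin(z**3 + 3).
Answer: sin(z**3 + 3).


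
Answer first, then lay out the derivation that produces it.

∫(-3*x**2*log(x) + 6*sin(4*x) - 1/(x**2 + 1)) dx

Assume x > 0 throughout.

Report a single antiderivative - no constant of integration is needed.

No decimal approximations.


The answer is -x**3*log(x) + x**3/3 - 3*cos(4*x)/2 - atan(x).
Step 1. Rewrite: now ∫(-3*x**2*log(x)) dx + ∫(-1/(x**2 + 1)) dx + ∫(6*sin(4*x)) dx.
Step 2. Evaluate the standard form: now -atan(x) + ∫(-3*x**2*log(x)) dx + ∫(6*sin(4*x)) dx.
Step 3. Evaluate the standard form: now -3*cos(4*x)/2 - atan(x) + ∫(-3*x**2*log(x)) dx.
Step 4. Integrate ∫(-3*x**2*log(x)) dx by parts with u = log(x), dv = (-3*x**2) dx, so v = -x**3 [assuming x > 0]: now -x**3*log(x) - 3*cos(4*x)/2 - atan(x) + ∫(x**2) dx.
Step 5. Evaluate the standard form: now -x**3*log(x) + x**3/3 - 3*cos(4*x)/2 - atan(x).
Answer: -x**3*log(x) + x**3/3 - 3*cos(4*x)/2 - atan(x).


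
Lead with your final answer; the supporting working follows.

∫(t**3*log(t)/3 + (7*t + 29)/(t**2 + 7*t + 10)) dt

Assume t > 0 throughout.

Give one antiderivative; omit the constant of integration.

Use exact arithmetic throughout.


The answer is t**4*log(t)/12 - t**4/48 + 5*log(t + 2) + 2*log(t + 5).
Step 1. Rewrite: now ∫(t**3*log(t)/3) dt + ∫((7*t + 29)/(t**2 + 7*t + 10)) dt.
Step 2. Integrate ∫(t**3*log(t)/3) dt by parts with u = log(t), dv = (t**3/3) dt, so v = t**4/12 [assuming t > 0]: now t**4*log(t)/12 + ∫(-t**3/12) dt + ∫((7*t + 29)/(t**2 + 7*t + 10)) dt.
Step 3. Evaluate the standard form: now t**4*log(t)/12 - t**4/48 + ∫((7*t + 29)/(t**2 + 7*t + 10)) dt.
Step 4. Decompose ∫((7*t + 29)/(t**2 + 7*t + 10)) dt by partial fractions, (7*t + 29)/(t**2 + 7*t + 10) = 2/(t + 5) + 5/(t + 2): now t**4*log(t)/12 - t**4/48 + ∫(5/(t + 2)) dt + ∫(2/(t + 5)) dt.
Step 5. Evaluate the standard form [assuming t > -2]: now t**4*log(t)/12 - t**4/48 + 5*log(t + 2) + ∫(2/(t + 5)) dt.
Step 6. Evaluate the standard form [assuming t > -5]: now t**4*log(t)/12 - t**4/48 + 5*log(t + 2) + 2*log(t + 5).
Answer: t**4*log(t)/12 - t**4/48 + 5*log(t + 2) + 2*log(t + 5).


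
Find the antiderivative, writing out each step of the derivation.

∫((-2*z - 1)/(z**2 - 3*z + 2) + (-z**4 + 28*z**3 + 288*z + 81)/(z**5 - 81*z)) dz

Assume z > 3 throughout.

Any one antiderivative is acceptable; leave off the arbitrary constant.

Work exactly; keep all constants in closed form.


Step 1. Rewrite: now ∫((-2*z - 1)/(z**2 - 3*z + 2)) dz + ∫((-z**4 + 28*z**3 + 288*z + 81)/(z**5 - 81*z)) dz.
Step 2. Decompose ∫((-2*z - 1)/(z**2 - 3*z + 2)) dz by partial fractions, (-2*z - 1)/(z**2 - 3*z + 2) = 3/(z - 1) - 5/(z - 2): now ∫((-z**4 + 28*z**3 + 288*z + 81)/(z**5 - 81*z)) dz + ∫(-5/(z - 2)) dz + ∫(3/(z - 1)) dz.
Step 3. Evaluate the standard form [assuming z > 1]: now 3*log(z - 1) + ∫((-z**4 + 28*z**3 + 288*z + 81)/(z**5 - 81*z)) dz + ∫(-5/(z - 2)) dz.
Step 4. Evaluate the standard form [assuming z > 2]: now -5*log(z - 2) + 3*log(z - 1) + ∫((-z**4 + 28*z**3 + 288*z + 81)/(z**5 - 81*z)) dz.
Step 5. Decompose ∫((-z**4 + 28*z**3 + 288*z + 81)/(z**5 - 81*z)) dz by partial fractions, (-z**4 + 28*z**3 + 288*z + 81)/(z**5 - 81*z) = -2/(z**2 + 9) - 5/(z + 3) + 5/(z - 3) - 1/z: now -5*log(z - 2) + 3*log(z - 1) + ∫(-1/z) dz + ∫(5/(z - 3)) dz + ∫(-5/(z + 3)) dz + ∫(-2/(z**2 + 9)) dz.
Step 6. Evaluate the standard form [assuming z > 0]: now -log(z) - 5*log(z - 2) + 3*log(z - 1) + ∫(5/(z - 3)) dz + ∫(-5/(z + 3)) dz + ∫(-2/(z**2 + 9)) dz.
Step 7. Evaluate the standard form [assuming z > -3]: now -log(z) - 5*log(z - 2) + 3*log(z - 1) - 5*log(z + 3) + ∫(5/(z - 3)) dz + ∫(-2/(z**2 + 9)) dz.
Step 8. Evaluate the standard form [assuming z > 3]: now -log(z) + 5*log(z - 3) - 5*log(z - 2) + 3*log(z - 1) - 5*log(z + 3) + ∫(-2/(z**2 + 9)) dz.
Step 9. Evaluate the standard form: now -log(z) + 5*log(z - 3) - 5*log(z - 2) + 3*log(z - 1) - 5*log(z + 3) - 2*atan(z/3)/3.
Answer: -log(z) + 5*log(z - 3) - 5*log(z - 2) + 3*log(z - 1) - 5*log(z + 3) - 2*atan(z/3)/3.


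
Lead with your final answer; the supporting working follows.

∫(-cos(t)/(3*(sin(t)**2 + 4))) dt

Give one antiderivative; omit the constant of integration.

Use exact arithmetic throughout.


The answer is -atan(sin(t)/2)/6.
Step 1. Substitute u = sin(t), turning ∫(-cos(t)/(3*(sin(t)**2 + 4))) dt into ∫(-1/(3*(u**2 + 4))) du: now ∫(-1/(3*(u**2 + 4))) du.
Step 2. Evaluate the standard form: now -atan(u/2)/6.
Step 3. Substitute back u = sin(t): now -atan(sin(t)/2)/6.
Answer: -atan(sin(t)/2)/6.


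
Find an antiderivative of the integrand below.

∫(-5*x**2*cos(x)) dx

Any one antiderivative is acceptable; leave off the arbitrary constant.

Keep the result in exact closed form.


Answer: -5*x**2*sin(x) - 10*x*cos(x) + 10*sin(x).


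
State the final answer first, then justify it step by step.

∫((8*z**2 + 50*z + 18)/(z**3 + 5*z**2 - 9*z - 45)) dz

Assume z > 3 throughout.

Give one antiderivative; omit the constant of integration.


The answer is 5*log(z - 3) + 5*log(z + 3) - 2*log(z + 5).
Step 1. Decompose ∫((8*z**2 + 50*z + 18)/(z**3 + 5*z**2 - 9*z - 45)) dz by partial fractions, (8*z**2 + 50*z + 18)/(z**3 + 5*z**2 - 9*z - 45) = -2/(z + 5) + 5/(z + 3) + 5/(z - 3): now ∫(5/(z - 3)) dz + ∫(5/(z + 3)) dz + ∫(-2/(z + 5)) dz.
Step 2. Evaluate the standard form [assuming z > -5]: now -2*log(z + 5) + ∫(5/(z - 3)) dz + ∫(5/(z + 3)) dz.
Step 3. Evaluate the standard form [assuming z > 3]: now 5*log(z - 3) - 2*log(z + 5) + ∫(5/(z + 3)) dz.
Step 4. Evaluate the standard form [assuming z > -3]: now 5*log(z - 3) + 5*log(z + 3) - 2*log(z + 5).
Answer: 5*log(z - 3) + 5*log(z + 3) - 2*log(z + 5).


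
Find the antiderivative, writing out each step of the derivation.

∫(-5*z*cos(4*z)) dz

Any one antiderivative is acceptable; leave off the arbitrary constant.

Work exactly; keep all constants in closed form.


Step 1. Integrate ∫(-5*z*cos(4*z)) dz by parts with u = z, dv = (-5*cos(4*z)) dz, so v = -5*sin(4*z)/4: now -5*z*sin(4*z)/4 + ∫(5*sin(4*z)/4) dz.
Step 2. Evaluate the standard form: now -5*z*sin(4*z)/4 - 5*cos(4*z)/16.
Answer: -5*z*sin(4*z)/4 - 5*cos(4*z)/16.


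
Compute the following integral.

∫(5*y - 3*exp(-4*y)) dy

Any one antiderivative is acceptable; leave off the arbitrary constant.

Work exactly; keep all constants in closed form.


Answer: 5*y**2/2 + 3*exp(-4*y)/4.


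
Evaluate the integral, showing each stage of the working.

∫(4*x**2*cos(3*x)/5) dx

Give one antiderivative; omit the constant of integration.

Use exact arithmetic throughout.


Step 1. Integrate ∫(4*x**2*cos(3*x)/5) dx by parts with u = x**2, dv = (4*cos(3*x)/5) dx, so v = 4*sin(3*x)/15: now 4*x**2*sin(3*x)/15 + ∫(-8*x*sin(3*x)/15) dx.
Step 2. Integrate ∫(-8*x*sin(3*x)/15) dx by parts with u = x, dv = (-8*sin(3*x)/15) dx, so v = 8*cos(3*x)/45: now 4*x**2*sin(3*x)/15 + 8*x*cos(3*x)/45 + ∫(-8*cos(3*x)/45) dx.
Step 3. Evaluate the standard form: now 4*x**2*sin(3*x)/15 + 8*x*cos(3*x)/45 - 8*sin(3*x)/135.
Answer: 4*x**2*sin(3*x)/15 + 8*x*cos(3*x)/45 - 8*sin(3*x)/135.


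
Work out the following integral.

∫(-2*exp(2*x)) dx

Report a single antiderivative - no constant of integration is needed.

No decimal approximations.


Answer: -exp(2*x).


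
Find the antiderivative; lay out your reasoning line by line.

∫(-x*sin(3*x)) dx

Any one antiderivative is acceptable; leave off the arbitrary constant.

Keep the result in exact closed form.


Step 1. Integrate ∫(-x*sin(3*x)) dx by parts with u = x, dv = (-sin(3*x)) dx, so v = cos(3*x)/3: now x*cos(3*x)/3 + ∫(-cos(3*x)/3) dx.
Step 2. Evaluate the standard form: now x*cos(3*x)/3 - sin(3*x)/9.
Answer: x*cos(3*x)/3 - sin(3*x)/9.


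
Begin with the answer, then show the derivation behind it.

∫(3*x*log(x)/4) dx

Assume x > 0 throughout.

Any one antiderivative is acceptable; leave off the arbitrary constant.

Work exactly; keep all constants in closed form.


The answer is 3*x**2*log(x)/8 - 3*x**2/16.
Step 1. Integrate ∫(3*x*log(x)/4) dx by parts with u = log(x), dv = (3*x/4) dx, so v = 3*x**2/8 [assuming x > 0]: now 3*x**2*log(x)/8 + ∫(-3*x/8) dx.
Step 2. Evaluate the standard form: now 3*x**2*log(x)/8 - 3*x**2/16.
Answer: 3*x**2*log(x)/8 - 3*x**2/16.


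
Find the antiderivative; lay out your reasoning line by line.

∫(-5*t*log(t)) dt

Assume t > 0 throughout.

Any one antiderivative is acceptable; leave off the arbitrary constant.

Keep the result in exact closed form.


Step 1. Integrate ∫(-5*t*log(t)) dt by parts with u = log(t), dv = (-5*t) dt, so v = -5*t**2/2 [assuming t > 0]: now -5*t**2*log(t)/2 + ∫(5*t/2) dt.
Step 2. Evaluate the standard form: now -5*t**2*log(t)/2 + 5*t**2/4.
Answer: -5*t**2*log(t)/2 + 5*t**2/4.


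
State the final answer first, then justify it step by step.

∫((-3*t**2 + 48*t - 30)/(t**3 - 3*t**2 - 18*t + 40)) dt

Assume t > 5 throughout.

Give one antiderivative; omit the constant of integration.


The answer is 5*log(t - 5) - 3*log(t - 2) - 5*log(t + 4).
Step 1. Decompose ∫((-3*t**2 + 48*t - 30)/(t**3 - 3*t**2 - 18*t + 40)) dt by partial fractions, (-3*t**2 + 48*t - 30)/(t**3 - 3*t**2 - 18*t + 40) = -5/(t + 4) - 3/(t - 2) + 5/(t - 5): now ∫(5/(t - 5)) dt + ∫(-3/(t - 2)) dt + ∫(-5/(t + 4)) dt.
Step 2. Evaluate the standard form [assuming t > 5]: now 5*log(t - 5) + ∫(-3/(t - 2)) dt + ∫(-5/(t + 4)) dt.
Step 3. Evaluate the standard form [assuming t > -4]: now 5*log(t - 5) - 5*log(t + 4) + ∫(-3/(t - 2)) dt.
Step 4. Evaluate the standard form [assuming t > 2]: now 5*log(t - 5) - 3*log(t - 2) - 5*log(t + 4).
Answer: 5*log(t - 5) - 3*log(t - 2) - 5*log(t + 4).


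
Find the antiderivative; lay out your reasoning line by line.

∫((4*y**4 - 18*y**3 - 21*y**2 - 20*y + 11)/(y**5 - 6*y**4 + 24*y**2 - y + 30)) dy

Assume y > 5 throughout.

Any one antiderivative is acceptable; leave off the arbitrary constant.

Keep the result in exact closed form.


Step 1. Decompose ∫((4*y**4 - 18*y**3 - 21*y**2 - 20*y + 11)/(y**5 - 6*y**4 + 24*y**2 - y + 30)) dy by partial fractions, (4*y**4 - 18*y**3 - 21*y**2 - 20*y + 11)/(y**5 - 6*y**4 + 24*y**2 - y + 30) = 1/(y**2 + 1) + 1/(y + 2) + 4/(y - 3) - 1/(y - 5): now ∫(-1/(y - 5)) dy + ∫(4/(y - 3)) dy + ∫(1/(y + 2)) dy + ∫(1/(y**2 + 1)) dy.
Step 2. Evaluate the standard form [assuming y > -2]: now log(y + 2) + ∫(-1/(y - 5)) dy + ∫(4/(y - 3)) dy + ∫(1/(y**2 + 1)) dy.
Step 3. Evaluate the standard form [assuming y > 3]: now 4*log(y - 3) + log(y + 2) + ∫(-1/(y - 5)) dy + ∫(1/(y**2 + 1)) dy.
Step 4. Evaluate the standard form [assuming y > 5]: now -log(y - 5) + 4*log(y - 3) + log(y + 2) + ∫(1/(y**2 + 1)) dy.
Step 5. Evaluate the standard form: now -log(y - 5) + 4*log(y - 3) + log(y + 2) + atan(y).
Answer: -log(y - 5) + 4*log(y - 3) + log(y + 2) + atan(y).


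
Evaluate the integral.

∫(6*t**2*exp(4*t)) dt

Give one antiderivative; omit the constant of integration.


Answer: 3*t**2*exp(4*t)/2 - 3*t*exp(4*t)/4 + 3*exp(4*t)/16.


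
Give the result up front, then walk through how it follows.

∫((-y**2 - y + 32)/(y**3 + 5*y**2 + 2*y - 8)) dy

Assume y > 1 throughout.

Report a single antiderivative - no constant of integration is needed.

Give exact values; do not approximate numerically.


The answer is 2*log(y - 1) - 5*log(y + 2) + 2*log(y + 4).
Step 1. Decompose ∫((-y**2 - y + 32)/(y**3 + 5*y**2 + 2*y - 8)) dy by partial fractions, (-y**2 - y + 32)/(y**3 + 5*y**2 + 2*y - 8) = 2/(y + 4) - 5/(y + 2) + 2/(y - 1): now ∫(2/(y - 1)) dy + ∫(-5/(y + 2)) dy + ∫(2/(y + 4)) dy.
Step 2. Evaluate the standard form [assuming y > -4]: now 2*log(y + 4) + ∫(2/(y - 1)) dy + ∫(-5/(y + 2)) dy.
Step 3. Evaluate the standard form [assuming y > -2]: now -5*log(y + 2) + 2*log(y + 4) + ∫(2/(y - 1)) dy.
Step 4. Evaluate the standard form [assuming y > 1]: now 2*log(y - 1) - 5*log(y + 2) + 2*log(y + 4).
Answer: 2*log(y - 1) - 5*log(y + 2) + 2*log(y + 4).


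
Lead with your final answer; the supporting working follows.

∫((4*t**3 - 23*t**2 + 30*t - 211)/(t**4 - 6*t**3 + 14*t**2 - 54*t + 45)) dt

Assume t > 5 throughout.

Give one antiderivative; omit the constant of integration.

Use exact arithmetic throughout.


The answer is -log(t - 5) + 5*log(t - 1) + atan(t/3)/3.
Step 1. Decompose ∫((4*t**3 - 23*t**2 + 30*t - 211)/(t**4 - 6*t**3 + 14*t**2 - 54*t + 45)) dt by partial fractions, (4*t**3 - 23*t**2 + 30*t - 211)/(t**4 - 6*t**3 + 14*t**2 - 54*t + 45) = 1/(t**2 + 9) + 5/(t - 1) - 1/(t - 5): now ∫(-1/(t - 5)) dt + ∫(5/(t - 1)) dt + ∫(1/(t**2 + 9)) dt.
Step 2. Evaluate the standard form [assuming t > 5]: now -log(t - 5) + ∫(5/(t - 1)) dt + ∫(1/(t**2 + 9)) dt.
Step 3. Evaluate the standard form [assuming t > 1]: now -log(t - 5) + 5*log(t - 1) + ∫(1/(t**2 + 9)) dt.
Step 4. Evaluate the standard form: now -log(t - 5) + 5*log(t - 1) + atan(t/3)/3.
Answer: -log(t - 5) + 5*log(t - 1) + atan(t/3)/3.


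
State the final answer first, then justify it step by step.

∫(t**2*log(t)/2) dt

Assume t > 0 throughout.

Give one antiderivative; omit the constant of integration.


The answer is t**3*log(t)/6 - t**3/18.
Step 1. Integrate ∫(t**2*log(t)/2) dt by parts with u = log(t), dv = (t**2/2) dt, so v = t**3/6 [assuming t > 0]: now t**3*log(t)/6 + ∫(-t**2/6) dt.
Step 2. Evaluate the standard form: now t**3*log(t)/6 - t**3/18.
Answer: t**3*log(t)/6 - t**3/18.


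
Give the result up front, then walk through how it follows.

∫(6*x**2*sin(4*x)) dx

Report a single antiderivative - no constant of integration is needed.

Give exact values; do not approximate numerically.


The answer is -3*x**2*cos(4*x)/2 + 3*x*sin(4*x)/4 + 3*cos(4*x)/16.
Step 1. Integrate ∫(6*x**2*sin(4*x)) dx by parts with u = x**2, dv = (6*sin(4*x)) dx, so v = -3*cos(4*x)/2: now -3*x**2*cos(4*x)/2 + ∫(3*x*cos(4*x)) dx.
Step 2. Integrate ∫(3*x*cos(4*x)) dx by parts with u = x, dv = (3*cos(4*x)) dx, so v = 3*sin(4*x)/4: now -3*x**2*cos(4*x)/2 + 3*x*sin(4*x)/4 + ∫(-3*sin(4*x)/4) dx.
Step 3. Evaluate the standard form: now -3*x**2*cos(4*x)/2 + 3*x*sin(4*x)/4 + 3*cos(4*x)/16.
Answer: -3*x**2*cos(4*x)/2 + 3*x*sin(4*x)/4 + 3*cos(4*x)/16.


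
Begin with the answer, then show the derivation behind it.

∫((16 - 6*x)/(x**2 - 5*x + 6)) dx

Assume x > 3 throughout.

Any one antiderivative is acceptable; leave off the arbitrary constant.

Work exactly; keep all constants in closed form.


The answer is -2*log(x - 3) - 4*log(x - 2).
Step 1. Decompose ∫((16 - 6*x)/(x**2 - 5*x + 6)) dx by partial fractions, (16 - 6*x)/(x**2 - 5*x + 6) = -4/(x - 2) - 2/(x - 3): now ∫(-2/(x - 3)) dx + ∫(-4/(x - 2)) dx.
Step 2. Evaluate the standard form [assuming x > 2]: now -4*log(x - 2) + ∫(-2/(x - 3)) dx.
Step 3. Evaluate the standard form [assuming x > 3]: now -2*log(x - 3) - 4*log(x - 2).
Answer: -2*log(x - 3) - 4*log(x - 2).


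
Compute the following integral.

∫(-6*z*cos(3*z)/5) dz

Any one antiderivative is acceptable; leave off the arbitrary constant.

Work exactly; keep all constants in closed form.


Answer: -2*z*sin(3*z)/5 - 2*cos(3*z)/15.


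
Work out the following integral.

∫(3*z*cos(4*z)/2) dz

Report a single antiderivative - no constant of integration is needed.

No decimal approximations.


Answer: 3*z*sin(4*z)/8 + 3*cos(4*z)/32.


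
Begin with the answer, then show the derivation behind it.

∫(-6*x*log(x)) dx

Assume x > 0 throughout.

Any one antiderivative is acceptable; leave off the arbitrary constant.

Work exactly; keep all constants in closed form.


The answer is -3*x**2*log(x) + 3*x**2/2.
Step 1. Integrate ∫(-6*x*log(x)) dx by parts with u = log(x), dv = (-6*x) dx, so v = -3*x**2 [assuming x > 0]: now -3*x**2*log(x) + ∫(3*x) dx.
Step 2. Evaluate the standard form: now -3*x**2*log(x) + 3*x**2/2.
Answer: -3*x**2*log(x) + 3*x**2/2.


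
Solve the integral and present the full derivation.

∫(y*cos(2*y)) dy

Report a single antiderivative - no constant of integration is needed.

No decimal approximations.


Step 1. Integrate ∫(y*cos(2*y)) dy by parts with u = y, dv = (cos(2*y)) dy, so v = sin(2*y)/2: now y*sin(2*y)/2 + ∫(-sin(2*y)/2) dy.
Step 2. Evaluate the standard form: now y*sin(2*y)/2 + cos(2*y)/4.
Answer: y*sin(2*y)/2 + cos(2*y)/4.


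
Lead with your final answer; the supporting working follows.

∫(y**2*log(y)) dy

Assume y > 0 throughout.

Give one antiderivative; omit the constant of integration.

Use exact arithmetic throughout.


The answer is y**3*log(y)/3 - y**3/9.
Step 1. Integrate ∫(y**2*log(y)) dy by parts with u = log(y), dv = (y**2) dy, so v = y**3/3 [assuming y > 0]: now y**3*log(y)/3 + ∫(-y**2/3) dy.
Step 2. Evaluate the standard form: now y**3*log(y)/3 - y**3/9.
Answer: y**3*log(y)/3 - y**3/9.


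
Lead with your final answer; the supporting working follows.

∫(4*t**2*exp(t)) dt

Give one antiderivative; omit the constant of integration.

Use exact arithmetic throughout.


The answer is 4*t**2*exp(t) - 8*t*exp(t) + 8*exp(t).
Step 1. Integrate ∫(4*t**2*exp(t)) dt by parts with u = t**2, dv = (4*exp(t)) dt, so v = 4*exp(t): now 4*t**2*exp(t) + ∫(-8*t*exp(t)) dt.
Step 2. Integrate ∫(-8*t*exp(t)) dt by parts with u = t, dv = (-8*exp(t)) dt, so v = -8*exp(t): now 4*t**2*exp(t) - 8*t*exp(t) + ∫(8*exp(t)) dt.
Step 3. Evaluate the standard form: now 4*t**2*exp(t) - 8*t*exp(t) + 8*exp(t).
Answer: 4*t**2*exp(t) - 8*t*exp(t) + 8*exp(t).


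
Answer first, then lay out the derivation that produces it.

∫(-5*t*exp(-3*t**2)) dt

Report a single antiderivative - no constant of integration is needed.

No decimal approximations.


The answer is 5*exp(-3*t**2)/6.
Step 1. Substitute u = t**2, turning ∫(-5*t*exp(-3*t**2)) dt into ∫(-5*exp(-3*u)/2) du: now ∫(-5*exp(-3*u)/2) du.
Step 2. Evaluate the standard form: now 5*exp(-3*u)/6.
Step 3. Substitute back u = t**2: now 5*exp(-3*t**2)/6.
Answer: 5*exp(-3*t**2)/6.


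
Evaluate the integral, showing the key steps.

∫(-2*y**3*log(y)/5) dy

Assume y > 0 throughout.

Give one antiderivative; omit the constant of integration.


Step 1. Integrate ∫(-2*y**3*log(y)/5) dy by parts with u = log(y), dv = (-2*y**3/5) dy, so v = -y**4/10 [assuming y > 0]: now -y**4*log(y)/10 + ∫(y**3/10) dy.
Step 2. Evaluate the standard form: now -y**4*log(y)/10 + y**4/40.
Answer: -y**4*log(y)/10 + y**4/40.


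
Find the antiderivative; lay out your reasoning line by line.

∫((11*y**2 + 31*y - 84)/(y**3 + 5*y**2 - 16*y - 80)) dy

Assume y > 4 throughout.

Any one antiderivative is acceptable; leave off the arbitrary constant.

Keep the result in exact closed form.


Step 1. Decompose ∫((11*y**2 + 31*y - 84)/(y**3 + 5*y**2 - 16*y - 80)) dy by partial fractions, (11*y**2 + 31*y - 84)/(y**3 + 5*y**2 - 16*y - 80) = 4/(y + 5) + 4/(y + 4) + 3/(y - 4): now ∫(3/(y - 4)) dy + ∫(4/(y + 4)) dy + ∫(4/(y + 5)) dy.
Step 2. Evaluate the standard form [assuming y > 4]: now 3*log(y - 4) + ∫(4/(y + 4)) dy + ∫(4/(y + 5)) dy.
Step 3. Evaluate the standard form [assuming y > -4]: now 3*log(y - 4) + 4*log(y + 4) + ∫(4/(y + 5)) dy.
Step 4. Evaluate the standard form [assuming y > -5]: now 3*log(y - 4) + 4*log(y + 4) + 4*log(y + 5).
Answer: 3*log(y - 4) + 4*log(y + 4) + 4*log(y + 5).


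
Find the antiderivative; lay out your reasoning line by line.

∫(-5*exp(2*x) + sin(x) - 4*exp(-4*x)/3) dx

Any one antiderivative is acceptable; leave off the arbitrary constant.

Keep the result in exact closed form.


Step 1. Rewrite: now ∫(-4*exp(-4*x)/3) dx + ∫(-5*exp(2*x)) dx + ∫(sin(x)) dx.
Step 2. Evaluate the standard form: now -5*exp(2*x)/2 + ∫(-4*exp(-4*x)/3) dx + ∫(sin(x)) dx.
Step 3. Evaluate the standard form: now -5*exp(2*x)/2 + ∫(sin(x)) dx + exp(-4*x)/3.
Step 4. Evaluate the standard form: now -5*exp(2*x)/2 - cos(x) + exp(-4*x)/3.
Answer: -5*exp(2*x)/2 - cos(x) + exp(-4*x)/3.


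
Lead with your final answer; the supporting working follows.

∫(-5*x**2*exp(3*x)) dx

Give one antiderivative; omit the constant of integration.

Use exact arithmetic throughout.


The answer is -5*x**2*exp(3*x)/3 + 10*x*exp(3*x)/9 - 10*exp(3*x)/27.
Step 1. Integrate ∫(-5*x**2*exp(3*x)) dx by parts with u = x**2, dv = (-5*exp(3*x)) dx, so v = -5*exp(3*x)/3: now -5*x**2*exp(3*x)/3 + ∫(10*x*exp(3*x)/3) dx.
Step 2. Integrate ∫(10*x*exp(3*x)/3) dx by parts with u = x, dv = (10*exp(3*x)/3) dx, so v = 10*exp(3*x)/9: now -5*x**2*exp(3*x)/3 + 10*x*exp(3*x)/9 + ∫(-10*exp(3*x)/9) dx.
Step 3. Evaluate the standard form: now -5*x**2*exp(3*x)/3 + 10*x*exp(3*x)/9 - 10*exp(3*x)/27.
Answer: -5*x**2*exp(3*x)/3 + 10*x*exp(3*x)/9 - 10*exp(3*x)/27.


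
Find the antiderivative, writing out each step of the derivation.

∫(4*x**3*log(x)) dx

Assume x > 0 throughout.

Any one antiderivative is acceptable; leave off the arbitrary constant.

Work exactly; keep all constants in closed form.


Step 1. Integrate ∫(4*x**3*log(x)) dx by parts with u = log(x), dv = (4*x**3) dx, so v = x**4 [assuming x > 0]: now x**4*log(x) + ∫(-x**3) dx.
Step 2. Evaluate the standard form: now x**4*log(x) - x**4/4.
Answer: x**4*log(x) - x**4/4.


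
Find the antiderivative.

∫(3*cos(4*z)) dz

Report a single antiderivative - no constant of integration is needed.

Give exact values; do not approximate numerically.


Answer: 3*sin(4*z)/4.


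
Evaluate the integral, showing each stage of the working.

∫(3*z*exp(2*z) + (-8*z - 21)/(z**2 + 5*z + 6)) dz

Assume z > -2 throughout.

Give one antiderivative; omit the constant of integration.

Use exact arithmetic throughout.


Step 1. Rewrite: now ∫(3*z*exp(2*z)) dz + ∫((-8*z - 21)/(z**2 + 5*z + 6)) dz.
Step 2. Integrate ∫(3*z*exp(2*z)) dz by parts with u = z, dv = (3*exp(2*z)) dz, so v = 3*exp(2*z)/2: now 3*z*exp(2*z)/2 + ∫((-8*z - 21)/(z**2 + 5*z + 6)) dz + ∫(-3*exp(2*z)/2) dz.
Step 3. Evaluate the standard form: now 3*z*exp(2*z)/2 - 3*exp(2*z)/4 + ∫((-8*z - 21)/(z**2 + 5*z + 6)) dz.
Step 4. Decompose ∫((-8*z - 21)/(z**2 + 5*z + 6)) dz by partial fractions, (-8*z - 21)/(z**2 + 5*z + 6) = -3/(z + 3) - 5/(z + 2): now 3*z*exp(2*z)/2 - 3*exp(2*z)/4 + ∫(-5/(z + 2)) dz + ∫(-3/(z + 3)) dz.
Step 5. Evaluate the standard form [assuming z > -2]: now 3*z*exp(2*z)/2 - 3*exp(2*z)/4 - 5*log(z + 2) + ∫(-3/(z + 3)) dz.
Step 6. Evaluate the standard form [assuming z > -3]: now 3*z*exp(2*z)/2 - 3*exp(2*z)/4 - 5*log(z + 2) - 3*log(z + 3).
Answer: 3*z*exp(2*z)/2 - 3*exp(2*z)/4 - 5*log(z + 2) - 3*log(z + 3).


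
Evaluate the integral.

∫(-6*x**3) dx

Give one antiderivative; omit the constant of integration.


Answer: -3*x**4/2.


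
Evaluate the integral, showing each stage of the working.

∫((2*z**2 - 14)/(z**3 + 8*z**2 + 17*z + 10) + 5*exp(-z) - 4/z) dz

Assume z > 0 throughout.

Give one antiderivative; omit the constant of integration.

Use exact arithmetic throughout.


Step 1. Rewrite: now ∫(-4/z) dz + ∫((2*z**2 - 14)/(z**3 + 8*z**2 + 17*z + 10)) dz + ∫(5*exp(-z)) dz.
Step 2. Evaluate the standard form [assuming z > 0]: now -4*log(z) + ∫((2*z**2 - 14)/(z**3 + 8*z**2 + 17*z + 10)) dz + ∫(5*exp(-z)) dz.
Step 3. Decompose ∫((2*z**2 - 14)/(z**3 + 8*z**2 + 17*z + 10)) dz by partial fractions, (2*z**2 - 14)/(z**3 + 8*z**2 + 17*z + 10) = 3/(z + 5) + 2/(z + 2) - 3/(z + 1): now -4*log(z) + ∫(-3/(z + 1)) dz + ∫(2/(z + 2)) dz + ∫(3/(z + 5)) dz + ∫(5*exp(-z)) dz.
Step 4. Evaluate the standard form [assuming z > -5]: now -4*log(z) + 3*log(z + 5) + ∫(-3/(z + 1)) dz + ∫(2/(z + 2)) dz + ∫(5*exp(-z)) dz.
Step 5. Evaluate the standard form [assuming z > -2]: now -4*log(z) + 2*log(z + 2) + 3*log(z + 5) + ∫(-3/(z + 1)) dz + ∫(5*exp(-z)) dz.
Step 6. Evaluate the standard form [assuming z > -1]: now -4*log(z) - 3*log(z + 1) + 2*log(z + 2) + 3*log(z + 5) + ∫(5*exp(-z)) dz.
Step 7. Evaluate the standard form: now -4*log(z) - 3*log(z + 1) + 2*log(z + 2) + 3*log(z + 5) - 5*exp(-z).
Answer: -4*log(z) - 3*log(z + 1) + 2*log(z + 2) + 3*log(z + 5) - 5*exp(-z).


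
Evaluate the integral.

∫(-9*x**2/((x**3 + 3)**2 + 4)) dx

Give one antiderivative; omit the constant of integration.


Answer: -3*atan(x**3/2 + 3/2)/2.


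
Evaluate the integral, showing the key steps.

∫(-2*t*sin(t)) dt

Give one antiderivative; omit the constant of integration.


Step 1. Integrate ∫(-2*t*sin(t)) dt by parts with u = t, dv = (-2*sin(t)) dt, so v = 2*cos(t): now 2*t*cos(t) + ∫(-2*cos(t)) dt.
Step 2. Evaluate the standard form: now 2*t*cos(t) - 2*sin(t).
Answer: 2*t*cos(t) - 2*sin(t).


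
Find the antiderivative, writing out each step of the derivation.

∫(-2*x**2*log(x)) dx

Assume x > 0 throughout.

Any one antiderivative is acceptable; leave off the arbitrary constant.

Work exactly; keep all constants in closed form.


Step 1. Integrate ∫(-2*x**2*log(x)) dx by parts with u = log(x), dv = (-2*x**2) dx, so v = -2*x**3/3 [assuming x > 0]: now -2*x**3*log(x)/3 + ∫(2*x**2/3) dx.
Step 2. Evaluate the standard form: now -2*x**3*log(x)/3 + 2*x**3/9.
Answer: -2*x**3*log(x)/3 + 2*x**3/9.


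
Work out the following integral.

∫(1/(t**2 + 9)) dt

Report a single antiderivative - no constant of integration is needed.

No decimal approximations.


Answer: atan(t/3)/3.


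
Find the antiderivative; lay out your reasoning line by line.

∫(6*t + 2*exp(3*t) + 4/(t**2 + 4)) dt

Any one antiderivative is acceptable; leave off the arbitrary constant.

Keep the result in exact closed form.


Step 1. Rewrite: now ∫(6*t) dt + ∫(4/(t**2 + 4)) dt + ∫(2*exp(3*t)) dt.
Step 2. Evaluate the standard form: now 2*exp(3*t)/3 + ∫(6*t) dt + ∫(4/(t**2 + 4)) dt.
Step 3. Evaluate the standard form: now 2*exp(3*t)/3 + 2*atan(t/2) + ∫(6*t) dt.
Step 4. Evaluate the standard form: now 3*t**2 + 2*exp(3*t)/3 + 2*atan(t/2).
Answer: 3*t**2 + 2*exp(3*t)/3 + 2*atan(t/2).


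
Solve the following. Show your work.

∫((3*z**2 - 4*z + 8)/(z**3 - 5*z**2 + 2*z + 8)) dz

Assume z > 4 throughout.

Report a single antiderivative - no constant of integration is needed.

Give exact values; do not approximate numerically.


Step 1. Decompose ∫((3*z**2 - 4*z + 8)/(z**3 - 5*z**2 + 2*z + 8)) dz by partial fractions, (3*z**2 - 4*z + 8)/(z**3 - 5*z**2 + 2*z + 8) = 1/(z + 1) - 2/(z - 2) + 4/(z - 4): now ∫(4/(z - 4)) dz + ∫(-2/(z - 2)) dz + ∫(1/(z + 1)) dz.
Step 2. Evaluate the standard form [assuming z > 4]: now 4*log(z - 4) + ∫(-2/(z - 2)) dz + ∫(1/(z + 1)) dz.
Step 3. Evaluate the standard form [assuming z > -1]: now 4*log(z - 4) + log(z + 1) + ∫(-2/(z - 2)) dz.
Step 4. Evaluate the standard form [assuming z > 2]: now 4*log(z - 4) - 2*log(z - 2) + log(z + 1).
Answer: 4*log(z - 4) - 2*log(z - 2) + log(z + 1).


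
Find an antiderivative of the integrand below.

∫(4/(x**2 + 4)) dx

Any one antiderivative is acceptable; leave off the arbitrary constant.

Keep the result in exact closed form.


Answer: 2*atan(x/2).


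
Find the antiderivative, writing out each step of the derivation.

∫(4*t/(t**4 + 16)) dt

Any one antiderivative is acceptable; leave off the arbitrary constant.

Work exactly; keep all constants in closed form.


Step 1. Substitute u = t**2, turning ∫(4*t/(t**4 + 16)) dt into ∫(2/(u**2 + 16)) du: now ∫(2/(u**2 + 16)) du.
Step 2. Evaluate the standard form: now atan(u/4)/2.
Step 3. Substitute back u = t**2: now atan(t**2/4)/2.
Answer: atan(t**2/4)/2.


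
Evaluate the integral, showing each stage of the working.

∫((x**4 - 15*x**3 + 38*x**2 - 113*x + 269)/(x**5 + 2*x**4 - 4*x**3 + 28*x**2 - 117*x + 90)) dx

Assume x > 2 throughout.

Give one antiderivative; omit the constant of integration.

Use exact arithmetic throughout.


Step 1. Decompose ∫((x**4 - 15*x**3 + 38*x**2 - 113*x + 269)/(x**5 + 2*x**4 - 4*x**3 + 28*x**2 - 117*x + 90)) dx by partial fractions, (x**4 - 15*x**3 + 38*x**2 - 113*x + 269)/(x**5 + 2*x**4 - 4*x**3 + 28*x**2 - 117*x + 90) = -1/(x**2 + 9) + 3/(x + 5) - 3/(x - 1) + 1/(x - 2): now ∫(1/(x - 2)) dx + ∫(-3/(x - 1)) dx + ∫(3/(x + 5)) dx + ∫(-1/(x**2 + 9)) dx.
Step 2. Evaluate the standard form [assuming x > 2]: now log(x - 2) + ∫(-3/(x - 1)) dx + ∫(3/(x + 5)) dx + ∫(-1/(x**2 + 9)) dx.
Step 3. Evaluate the standard form [assuming x > 1]: now log(x - 2) - 3*log(x - 1) + ∫(3/(x + 5)) dx + ∫(-1/(x**2 + 9)) dx.
Step 4. Evaluate the standard form [assuming x > -5]: now log(x - 2) - 3*log(x - 1) + 3*log(x + 5) + ∫(-1/(x**2 + 9)) dx.
Step 5. Evaluate the standard form: now log(x - 2) - 3*log(x - 1) + 3*log(x + 5) - atan(x/3)/3.
Answer: log(x - 2) - 3*log(x - 1) + 3*log(x + 5) - atan(x/3)/3.


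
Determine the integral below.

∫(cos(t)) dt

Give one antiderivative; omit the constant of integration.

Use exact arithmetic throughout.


Answer: sin(t).


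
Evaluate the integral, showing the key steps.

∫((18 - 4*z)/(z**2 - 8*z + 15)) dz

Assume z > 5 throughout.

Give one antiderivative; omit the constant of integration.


Step 1. Decompose ∫((18 - 4*z)/(z**2 - 8*z + 15)) dz by partial fractions, (18 - 4*z)/(z**2 - 8*z + 15) = -3/(z - 3) - 1/(z - 5): now ∫(-1/(z - 5)) dz + ∫(-3/(z - 3)) dz.
Step 2. Evaluate the standard form [assuming z > 3]: now -3*log(z - 3) + ∫(-1/(z - 5)) dz.
Step 3. Evaluate the standard form [assuming z > 5]: now -log(z - 5) - 3*log(z - 3).
Answer: -log(z - 5) - 3*log(z - 3).


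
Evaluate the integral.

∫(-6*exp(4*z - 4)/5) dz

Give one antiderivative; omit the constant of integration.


Answer: -3*exp(4*z - 4)/10.


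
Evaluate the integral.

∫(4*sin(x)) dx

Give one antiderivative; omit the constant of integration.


Answer: -4*cos(x).


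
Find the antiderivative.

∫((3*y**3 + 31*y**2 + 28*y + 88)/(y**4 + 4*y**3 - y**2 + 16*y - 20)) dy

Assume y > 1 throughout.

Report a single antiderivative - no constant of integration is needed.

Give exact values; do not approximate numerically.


Answer: 5*log(y - 1) - 2*log(y + 5) + 2*atan(y/2).


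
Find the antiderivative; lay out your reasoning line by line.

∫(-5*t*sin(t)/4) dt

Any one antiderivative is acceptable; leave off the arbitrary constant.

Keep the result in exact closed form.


Step 1. Integrate ∫(-5*t*sin(t)/4) dt by parts with u = t, dv = (-5*sin(t)/4) dt, so v = 5*cos(t)/4: now 5*t*cos(t)/4 + ∫(-5*cos(t)/4) dt.
Step 2. Evaluate the standard form: now 5*t*cos(t)/4 - 5*sin(t)/4.
Answer: 5*t*cos(t)/4 - 5*sin(t)/4.


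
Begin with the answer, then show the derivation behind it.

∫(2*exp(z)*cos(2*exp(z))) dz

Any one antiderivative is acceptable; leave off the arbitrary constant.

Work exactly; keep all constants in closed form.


The answer is sin(2*exp(z)).
Step 1. Substitute u = exp(z), turning ∫(2*exp(z)*cos(2*exp(z))) dz into ∫(2*cos(2*u)) du: now ∫(2*cos(2*u)) du.
Step 2. Evaluate the standard form: now sin(2*u).
Step 3. Substitute back u = exp(z): now sin(2*exp(z)).
Answer: sin(2*exp(z)).


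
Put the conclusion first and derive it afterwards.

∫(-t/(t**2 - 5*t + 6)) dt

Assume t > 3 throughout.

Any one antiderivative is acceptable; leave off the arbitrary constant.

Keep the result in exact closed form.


The answer is -3*log(t - 3) + 2*log(t - 2).
Step 1. Decompose ∫(-t/(t**2 - 5*t + 6)) dt by partial fractions, -t/(t**2 - 5*t + 6) = 2/(t - 2) - 3/(t - 3): now ∫(-3/(t - 3)) dt + ∫(2/(t - 2)) dt.
Step 2. Evaluate the standard form [assuming t > 3]: now -3*log(t - 3) + ∫(2/(t - 2)) dt.
Step 3. Evaluate the standard form [assuming t > 2]: now -3*log(t - 3) + 2*log(t - 2).
Answer: -3*log(t - 3) + 2*log(t - 2).


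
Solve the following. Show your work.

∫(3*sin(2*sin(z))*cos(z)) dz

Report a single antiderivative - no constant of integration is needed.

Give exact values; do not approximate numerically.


Step 1. Substitute u = sin(z), turning ∫(3*sin(2*sin(z))*cos(z)) dz into ∫(3*sin(2*u)) du: now ∫(3*sin(2*u)) du.
Step 2. Evaluate the standard form: now -3*cos(2*u)/2.
Step 3. Substitute back u = sin(z): now -3*cos(2*sin(z))/2.
Answer: -3*cos(2*sin(z))/2.


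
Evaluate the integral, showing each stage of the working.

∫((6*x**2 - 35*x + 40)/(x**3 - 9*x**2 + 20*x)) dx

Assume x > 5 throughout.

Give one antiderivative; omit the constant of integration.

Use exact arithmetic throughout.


Step 1. Decompose ∫((6*x**2 - 35*x + 40)/(x**3 - 9*x**2 + 20*x)) dx by partial fractions, (6*x**2 - 35*x + 40)/(x**3 - 9*x**2 + 20*x) = 1/(x - 4) + 3/(x - 5) + 2/x: now ∫(2/x) dx + ∫(3/(x - 5)) dx + ∫(1/(x - 4)) dx.
Step 2. Evaluate the standard form [assuming x > 4]: now log(x - 4) + ∫(2/x) dx + ∫(3/(x - 5)) dx.
Step 3. Evaluate the standard form [assuming x > 0]: now 2*log(x) + log(x - 4) + ∫(3/(x - 5)) dx.
Step 4. Evaluate the standard form [assuming x > 5]: now 2*log(x) + 3*log(x - 5) + log(x - 4).
Answer: 2*log(x) + 3*log(x - 5) + log(x - 4).


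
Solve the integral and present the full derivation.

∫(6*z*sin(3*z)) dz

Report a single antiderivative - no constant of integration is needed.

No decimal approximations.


Step 1. Integrate ∫(6*z*sin(3*z)) dz by parts with u = z, dv = (6*sin(3*z)) dz, so v = -2*cos(3*z): now -2*z*cos(3*z) + ∫(2*cos(3*z)) dz.
Step 2. Evaluate the standard form: now -2*z*cos(3*z) + 2*sin(3*z)/3.
Answer: -2*z*cos(3*z) + 2*sin(3*z)/3.


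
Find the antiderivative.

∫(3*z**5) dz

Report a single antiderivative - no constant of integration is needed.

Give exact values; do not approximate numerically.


Answer: z**6/2.


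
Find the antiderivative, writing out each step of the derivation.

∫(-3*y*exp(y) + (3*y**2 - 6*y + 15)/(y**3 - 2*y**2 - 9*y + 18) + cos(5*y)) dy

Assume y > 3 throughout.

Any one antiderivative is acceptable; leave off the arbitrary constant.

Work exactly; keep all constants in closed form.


Step 1. Rewrite: now ∫(-3*y*exp(y)) dy + ∫((3*y**2 - 6*y + 15)/(y**3 - 2*y**2 - 9*y + 18)) dy + ∫(cos(5*y)) dy.
Step 2. Decompose ∫((3*y**2 - 6*y + 15)/(y**3 - 2*y**2 - 9*y + 18)) dy by partial fractions, (3*y**2 - 6*y + 15)/(y**3 - 2*y**2 - 9*y + 18) = 2/(y + 3) - 3/(y - 2) + 4/(y - 3): now ∫(-3*y*exp(y)) dy + ∫(4/(y - 3)) dy + ∫(-3/(y - 2)) dy + ∫(2/(y + 3)) dy + ∫(cos(5*y)) dy.
Step 3. Evaluate the standard form [assuming y > 3]: now 4*log(y - 3) + ∫(-3*y*exp(y)) dy + ∫(-3/(y - 2)) dy + ∫(2/(y + 3)) dy + ∫(cos(5*y)) dy.
Step 4. Evaluate the standard form [assuming y > -3]: now 4*log(y - 3) + 2*log(y + 3) + ∫(-3*y*exp(y)) dy + ∫(-3/(y - 2)) dy + ∫(cos(5*y)) dy.
Step 5. Evaluate the standard form [assuming y > 2]: now 4*log(y - 3) - 3*log(y - 2) + 2*log(y + 3) + ∫(-3*y*exp(y)) dy + ∫(cos(5*y)) dy.
Step 6. Integrate ∫(-3*y*exp(y)) dy by parts with u = y, dv = (-3*exp(y)) dy, so v = -3*exp(y): now -3*y*exp(y) + 4*log(y - 3) - 3*log(y - 2) + 2*log(y + 3) + ∫(3*exp(y)) dy + ∫(cos(5*y)) dy.
Step 7. Evaluate the standard form: now -3*y*exp(y) + 3*exp(y) + 4*log(y - 3) - 3*log(y - 2) + 2*log(y + 3) + ∫(cos(5*y)) dy.
Step 8. Evaluate the standard form: now -3*y*exp(y) + 3*exp(y) + 4*log(y - 3) - 3*log(y - 2) + 2*log(y + 3) + sin(5*y)/5.
Answer: -3*y*exp(y) + 3*exp(y) + 4*log(y - 3) - 3*log(y - 2) + 2*log(y + 3) + sin(5*y)/5.
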